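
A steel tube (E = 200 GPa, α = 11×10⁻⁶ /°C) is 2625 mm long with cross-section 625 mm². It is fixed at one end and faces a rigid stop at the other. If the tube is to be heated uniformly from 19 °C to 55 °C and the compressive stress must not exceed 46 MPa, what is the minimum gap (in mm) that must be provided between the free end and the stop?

Free expansion if unrestrained: δ_free = αΔT L = 11×10⁻⁶ × 36 × 2625 = 1.039 mm.
A stress of 46 MPa corresponds to the wall pushing the tube back by σL/E = 46×2625/(200×10³) = 0.6038 mm.
So the gap has to take up the difference, g_min = δ_free − σL/E = 1.039 − 0.6038 = 0.4357 mm.

g ≈ 0.436 mm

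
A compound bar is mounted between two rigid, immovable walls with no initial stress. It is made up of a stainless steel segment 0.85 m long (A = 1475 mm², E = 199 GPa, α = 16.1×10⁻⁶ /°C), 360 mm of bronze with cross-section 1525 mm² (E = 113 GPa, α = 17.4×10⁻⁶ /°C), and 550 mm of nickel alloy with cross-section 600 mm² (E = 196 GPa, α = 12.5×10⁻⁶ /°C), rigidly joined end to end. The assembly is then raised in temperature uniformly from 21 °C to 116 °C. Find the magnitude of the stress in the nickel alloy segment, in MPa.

σ ≈ 440 MPa (compressive)

If the supports were absent, the total length change would be Σ αᵢΔT Lᵢ = 16.1×10⁻⁶×95×850 + 17.4×10⁻⁶×95×360 + 12.5×10⁻⁶×95×550 = 2.548 mm.
The rigid supports impose zero overall length change; the single axial force P common to all segments must satisfy P Σ Lᵢ/(AᵢEᵢ) = δ_free.
The series flexibility is Σ Lᵢ/(AᵢEᵢ) = 850/(1475×199×10³) + 360/(1525×113×10³) + 550/(600×196×10³) = 9.662×10⁻⁶ mm/N.
So P = 2.548 / 9.662×10⁻⁶ = 263.7 kN, compressive.
σ_{nickel alloy} = P / A = 263700 / 600 = 439.6 MPa.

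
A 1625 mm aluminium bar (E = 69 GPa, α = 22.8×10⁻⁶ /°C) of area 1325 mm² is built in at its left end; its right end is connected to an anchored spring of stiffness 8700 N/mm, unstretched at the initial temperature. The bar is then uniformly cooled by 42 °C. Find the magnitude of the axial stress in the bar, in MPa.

σ ≈ 8.85 MPa (tensile)

The unrestrained thermal change is αΔT L = 22.8×10⁻⁶ × 42 × 1625 = 1.556 mm.
Let P be the tensile force in the spring. The bar extends elastically by PL/(AE) and the spring stretches by P/k; together these equal δ_free.
P [ L/(AE) + 1/k ] = δ_free → P [ 1625/(1325×69×10³) + 1/(8700) ] = 1.556.
P = 1.556 / 0.0001327 = 11720 N.
σ = P/A = 11720/1325 = 8.849 MPa.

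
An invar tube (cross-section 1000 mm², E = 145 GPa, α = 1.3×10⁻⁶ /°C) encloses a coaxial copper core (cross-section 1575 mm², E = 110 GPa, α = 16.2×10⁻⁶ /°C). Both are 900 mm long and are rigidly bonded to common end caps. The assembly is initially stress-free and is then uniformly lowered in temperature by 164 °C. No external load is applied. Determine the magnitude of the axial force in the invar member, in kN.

Equilibrium of a rigid end plate with no external load gives equal and opposite internal forces ±P in the two members. Since α_{copper} > α_{invar}, cooling drives the copper into tension and the invar into compression.
Equating the net (thermal + elastic) strains gives |α₁ − α₂|·ΔT = P·[1/(A₁E₁) + 1/(A₂E₂)].
|α₁ − α₂|·ΔT = 14.9×10⁻⁶ × 164 = 0.002444.
1/(A₁E₁) + 1/(A₂E₂) = 1/(1000×145×10³) + 1/(1575×110×10³) = 1.267×10⁻⁸ N⁻¹.
P = 0.002444 / 1.267×10⁻⁸ = 192900 N = 192.9 kN.

P ≈ 193 kN (compressive in the invar)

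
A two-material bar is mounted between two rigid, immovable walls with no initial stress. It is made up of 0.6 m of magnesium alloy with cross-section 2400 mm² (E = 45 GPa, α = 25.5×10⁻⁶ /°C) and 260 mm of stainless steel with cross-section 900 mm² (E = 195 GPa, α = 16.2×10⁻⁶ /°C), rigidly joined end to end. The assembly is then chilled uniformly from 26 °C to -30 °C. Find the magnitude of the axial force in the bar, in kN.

P ≈ 155 kN (tensile)

If the supports were absent, the total length change would be Σ αᵢΔT Lᵢ = 25.5×10⁻⁶×56×600 + 16.2×10⁻⁶×56×260 = 1.093 mm.
Since the ends are fixed, an axial force P builds up, equal in every segment, with P · Σ Lᵢ/(AᵢEᵢ) = δ_free.
Σ Lᵢ/(AᵢEᵢ) = 600/(2400×45×10³) + 260/(900×195×10³) = 7.037×10⁻⁶ mm/N.
So P = 1.093 / 7.037×10⁻⁶ = 155.3 kN, tensile.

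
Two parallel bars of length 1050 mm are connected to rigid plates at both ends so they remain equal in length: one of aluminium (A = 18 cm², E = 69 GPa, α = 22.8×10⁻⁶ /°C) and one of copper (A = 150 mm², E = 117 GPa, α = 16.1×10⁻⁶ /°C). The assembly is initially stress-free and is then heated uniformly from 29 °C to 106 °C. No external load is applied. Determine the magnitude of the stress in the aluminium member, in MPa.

Equilibrium of a rigid end plate with no external load gives equal and opposite internal forces ±P in the two members. Since α_{aluminium} > α_{copper}, heating drives the aluminium into compression and the copper into tension.
Equating the net (thermal + elastic) strains gives |α₁ − α₂|·ΔT = P·[1/(A₁E₁) + 1/(A₂E₂)].
|α₁ − α₂|·ΔT = 6.7×10⁻⁶ × 77 = 0.0005159.
1/(A₁E₁) + 1/(A₂E₂) = 1/(1800×69×10³) + 1/(150×117×10³) = 6.503×10⁻⁸ N⁻¹.
P = 0.0005159 / 6.503×10⁻⁸ = 7933 N = 7.933 kN.
σ_{aluminium} = P/A₁ = 7933/1800 = 4.407 MPa, compressive.

σ ≈ 4.41 MPa (compressive)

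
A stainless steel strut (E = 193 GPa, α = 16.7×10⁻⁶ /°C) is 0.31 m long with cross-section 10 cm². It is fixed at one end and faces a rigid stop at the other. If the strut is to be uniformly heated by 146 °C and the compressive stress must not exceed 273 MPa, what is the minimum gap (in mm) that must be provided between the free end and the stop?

Free expansion if unrestrained: δ_free = αΔT L = 16.7×10⁻⁶ × 146 × 310 = 0.7558 mm.
At the allowable stress the elastic shortening the wall may impose is σL/E = 273 × 310 / (193×10³) = 0.4385 mm.
The gap must absorb the remainder: g_min = 0.7558 − 0.4385 = 0.3173 mm.

g ≈ 0.317 mm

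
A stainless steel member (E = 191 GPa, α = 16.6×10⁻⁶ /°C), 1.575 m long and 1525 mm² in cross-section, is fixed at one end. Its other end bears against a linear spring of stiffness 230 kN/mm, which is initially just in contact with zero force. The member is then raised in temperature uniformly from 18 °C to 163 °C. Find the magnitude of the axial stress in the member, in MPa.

σ ≈ 255 MPa (compressive)

The unrestrained thermal change is αΔT L = 16.6×10⁻⁶ × 145 × 1575 = 3.791 mm.
With a force P in the spring, the elastic change of the member is PL/(AE) and that of the spring is P/k; compatibility requires their sum to equal δ_free.
So P = δ_free / [L/(AE) + 1/k] = 3.791 / [ 1575/(1525×191×10³) + 1/(230×10³) ].
P = 3.791 / 9.755×10⁻⁶ = 388600 N.
σ = P/A = 388600/1525 = 254.8 MPa.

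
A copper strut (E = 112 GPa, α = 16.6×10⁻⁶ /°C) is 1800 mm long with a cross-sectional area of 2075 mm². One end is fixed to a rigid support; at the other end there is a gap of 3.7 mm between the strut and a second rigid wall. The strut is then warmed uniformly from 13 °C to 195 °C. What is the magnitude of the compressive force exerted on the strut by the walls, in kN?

P ≈ 224 kN

Unrestrained expansion: δ_free = αΔT L = 16.6×10⁻⁶ × 182 × 1800 = 5.438 mm.
After closing the 3.7 mm clearance, 5.438 − 3.7 = 1.738 mm of expansion remains to be suppressed by the wall.
That suppressed elongation corresponds to σ = E·Δ/L = 112×10³ × 1.738/1800 = 108.2 MPa.
Force on the wall = σA = 108.2 × 2075 mm² = 224.4 kN.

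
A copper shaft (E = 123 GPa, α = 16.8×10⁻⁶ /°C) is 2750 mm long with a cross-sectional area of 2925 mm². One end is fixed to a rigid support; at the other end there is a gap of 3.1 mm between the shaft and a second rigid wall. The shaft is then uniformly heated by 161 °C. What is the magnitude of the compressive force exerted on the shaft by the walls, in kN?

P ≈ 568 kN

Free thermal elongation = αΔT L = 16.8×10⁻⁶ × 161 × 2750 = 7.438 mm.
After closing the 3.1 mm clearance, 7.438 − 3.1 = 4.338 mm of expansion remains to be suppressed by the wall.
So σ = E(δ_free − g)/L = 123×10³ × 4.338/2750 = 194 MPa.
P = σA = 194 × 2925 = 567.6 kN.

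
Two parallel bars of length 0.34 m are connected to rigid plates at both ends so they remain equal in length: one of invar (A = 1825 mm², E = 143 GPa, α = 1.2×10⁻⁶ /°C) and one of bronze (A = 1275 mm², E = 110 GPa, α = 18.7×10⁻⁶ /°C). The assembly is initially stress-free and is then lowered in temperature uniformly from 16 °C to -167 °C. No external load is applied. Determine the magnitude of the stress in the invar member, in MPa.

σ ≈ 160 MPa (compressive)

The bronze has the larger α, so on cooling it would change length more than the invar if both were free. The rigid plates force a common final length, so the bronze is put into tension and the invar into compression, with equal and opposite forces P (no external load).
Setting the final lengths equal and cancelling L: (α₁ − α₂)ΔT = P/(A₁E₁) + P/(A₂E₂).
|α₁ − α₂|·ΔT = 17.5×10⁻⁶ × 183 = 0.003202.
1/(A₁E₁) + 1/(A₂E₂) = 1/(1825×143×10³) + 1/(1275×110×10³) = 1.096×10⁻⁸ N⁻¹.
P = 0.003202 / 1.096×10⁻⁸ = 292100 N = 292.1 kN.
σ_{invar} = P/A₁ = 292100/1825 = 160.1 MPa, compressive.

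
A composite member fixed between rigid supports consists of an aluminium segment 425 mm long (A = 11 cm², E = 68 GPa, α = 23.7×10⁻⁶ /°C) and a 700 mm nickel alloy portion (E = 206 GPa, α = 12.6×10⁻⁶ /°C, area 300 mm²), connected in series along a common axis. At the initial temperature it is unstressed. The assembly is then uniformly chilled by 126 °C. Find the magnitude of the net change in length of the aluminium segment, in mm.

|ΔL| ≈ 0.474 mm

If the supports were absent, the total length change would be Σ αᵢΔT Lᵢ = 23.7×10⁻⁶×126×425 + 12.6×10⁻⁶×126×700 = 2.38 mm.
Since the ends are fixed, an axial force P builds up, equal in every segment, with P · Σ Lᵢ/(AᵢEᵢ) = δ_free.
Σ Lᵢ/(AᵢEᵢ) = 425/(1100×68×10³) + 700/(300×206×10³) = 1.701×10⁻⁵ mm/N.
Hence P = δ_free / Σ(L/AE) = 2.38/1.701×10⁻⁵ = 140 kN (tensile).
For the aluminium segment, free thermal change = 23.7×10⁻⁶×126×425 = 1.269 mm and elastic change from P = 140000×425/(1100×68×10³) = 0.7952 mm; these oppose, so the net change is 0.474 mm (segment shortens).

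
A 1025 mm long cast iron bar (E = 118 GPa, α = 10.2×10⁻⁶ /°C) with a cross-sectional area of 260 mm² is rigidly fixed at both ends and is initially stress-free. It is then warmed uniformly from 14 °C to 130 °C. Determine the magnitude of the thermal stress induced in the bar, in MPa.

With length fixed, the mechanical strain must cancel the thermal strain αΔT = 10.2×10⁻⁶ × 116 = 1183.2×10⁻⁶.
The stress required to suppress this strain is σ = Eε = 118×10³ × 1183.2×10⁻⁶ = 139.6 MPa, compressive since the bar is trying to expand.

σ ≈ 140 MPa (compressive)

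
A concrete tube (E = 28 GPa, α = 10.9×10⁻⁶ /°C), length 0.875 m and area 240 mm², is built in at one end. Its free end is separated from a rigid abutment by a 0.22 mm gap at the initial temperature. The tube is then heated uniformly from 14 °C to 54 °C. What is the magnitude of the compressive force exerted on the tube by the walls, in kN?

Unrestrained expansion: δ_free = αΔT L = 10.9×10⁻⁶ × 40 × 875 = 0.3815 mm.
This exceeds the 0.22 mm gap, so the wall pushes back. The portion of expansion that must be recovered elastically is δ_free − gap = 0.3815 − 0.22 = 0.1615 mm.
That suppressed elongation corresponds to σ = E·Δ/L = 28×10³ × 0.1615/875 = 5.168 MPa.
P = σA = 5.168 × 240 = 1.24 kN.

P ≈ 1.24 kN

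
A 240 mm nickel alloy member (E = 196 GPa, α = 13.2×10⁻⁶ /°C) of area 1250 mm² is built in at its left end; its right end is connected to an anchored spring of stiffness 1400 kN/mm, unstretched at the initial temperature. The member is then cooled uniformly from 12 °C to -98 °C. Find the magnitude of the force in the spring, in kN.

P ≈ 206 kN

The unrestrained thermal change is αΔT L = 13.2×10⁻⁶ × 110 × 240 = 0.3485 mm.
Let P be the tensile force in the spring. The member extends elastically by PL/(AE) and the spring stretches by P/k; together these equal δ_free.
P [ L/(AE) + 1/k ] = δ_free → P [ 240/(1250×196×10³) + 1/(1400×10³) ] = 0.3485.
P = 0.3485 / 1.694×10⁻⁶ = 205700 N.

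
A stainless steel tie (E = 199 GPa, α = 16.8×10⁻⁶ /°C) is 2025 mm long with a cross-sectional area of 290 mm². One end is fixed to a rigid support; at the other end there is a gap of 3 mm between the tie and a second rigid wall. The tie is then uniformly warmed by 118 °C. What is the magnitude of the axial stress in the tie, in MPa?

Free thermal elongation = αΔT L = 16.8×10⁻⁶ × 118 × 2025 = 4.014 mm.
The gap closes (δ_free > 3 mm) and the wall then resists a further 4.014 − 3 = 1.014 mm of expansion.
That suppressed elongation corresponds to σ = E·Δ/L = 199×10³ × 1.014/2025 = 99.68 MPa.

σ ≈ 99.7 MPa (compressive)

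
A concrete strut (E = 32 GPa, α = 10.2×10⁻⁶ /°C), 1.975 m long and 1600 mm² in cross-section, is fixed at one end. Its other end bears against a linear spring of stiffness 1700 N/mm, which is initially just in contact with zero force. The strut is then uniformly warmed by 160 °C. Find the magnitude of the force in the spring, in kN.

P ≈ 5.14 kN

If the spring were absent the strut would lengthen by αΔT L = 10.2×10⁻⁶ × 160 × 1975 = 3.223 mm.
With a force P in the spring, the elastic change of the strut is PL/(AE) and that of the spring is P/k; compatibility requires their sum to equal δ_free.
So P = δ_free / [L/(AE) + 1/k] = 3.223 / [ 1975/(1600×32×10³) + 1/(1700) ].
P = 3.223 / 0.0006268 = 5142 N.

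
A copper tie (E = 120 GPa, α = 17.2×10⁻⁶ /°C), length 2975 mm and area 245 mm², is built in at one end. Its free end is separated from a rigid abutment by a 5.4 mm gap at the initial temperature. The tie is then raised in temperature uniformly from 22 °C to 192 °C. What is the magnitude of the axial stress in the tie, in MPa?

σ ≈ 133 MPa (compressive)

Free thermal elongation = αΔT L = 17.2×10⁻⁶ × 170 × 2975 = 8.699 mm.
This exceeds the 5.4 mm gap, so the wall pushes back. The portion of expansion that must be recovered elastically is δ_free − gap = 8.699 − 5.4 = 3.299 mm.
So σ = E(δ_free − g)/L = 120×10³ × 3.299/2975 = 133.1 MPa.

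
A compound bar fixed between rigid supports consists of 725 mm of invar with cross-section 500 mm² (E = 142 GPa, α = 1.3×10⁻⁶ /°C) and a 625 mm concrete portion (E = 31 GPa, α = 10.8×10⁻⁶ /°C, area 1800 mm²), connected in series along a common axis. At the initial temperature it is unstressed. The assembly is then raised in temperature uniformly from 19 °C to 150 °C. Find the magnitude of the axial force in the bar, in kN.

P ≈ 47.1 kN (compressive)

If the supports were absent, the total length change would be Σ αᵢΔT Lᵢ = 1.3×10⁻⁶×131×725 + 10.8×10⁻⁶×131×625 = 1.008 mm.
The walls prevent any net length change, so an axial force P (same in every segment) develops. Compatibility: P · Σ Lᵢ/(AᵢEᵢ) = δ_free.
Σ Lᵢ/(AᵢEᵢ) = 725/(500×142×10³) + 625/(1800×31×10³) = 2.141×10⁻⁵ mm/N.
P = 1.008 / 2.141×10⁻⁵ = 47060 N = 47.06 kN, compressive.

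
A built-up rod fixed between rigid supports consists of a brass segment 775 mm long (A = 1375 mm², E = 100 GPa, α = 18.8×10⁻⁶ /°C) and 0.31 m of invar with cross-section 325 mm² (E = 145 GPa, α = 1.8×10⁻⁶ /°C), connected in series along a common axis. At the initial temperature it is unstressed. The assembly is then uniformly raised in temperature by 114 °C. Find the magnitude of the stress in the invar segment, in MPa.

With the walls removed the bar would change length by δ_free = Σ αᵢΔT Lᵢ = 18.8×10⁻⁶×114×775 + 1.8×10⁻⁶×114×310 = 1.725 mm.
Since the ends are fixed, an axial force P builds up, equal in every segment, with P · Σ Lᵢ/(AᵢEᵢ) = δ_free.
Σ Lᵢ/(AᵢEᵢ) = 775/(1375×100×10³) + 310/(325×145×10³) = 1.221×10⁻⁵ mm/N.
P = 1.725 / 1.221×10⁻⁵ = 141200 N = 141.2 kN, compressive.
σ_{invar} = P / A = 141200 / 325 = 434.4 MPa.

σ ≈ 434 MPa (compressive)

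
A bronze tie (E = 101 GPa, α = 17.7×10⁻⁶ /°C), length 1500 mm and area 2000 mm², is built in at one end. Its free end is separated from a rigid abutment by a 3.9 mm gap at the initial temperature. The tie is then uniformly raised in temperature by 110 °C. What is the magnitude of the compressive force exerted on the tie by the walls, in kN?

If the wall were absent the tie would grow by αΔT L = 17.7×10⁻⁶ × 110 × 1500 = 2.921 mm.
Since δ_free = 2.92 mm is less than the 3.9 mm gap, the tie never touches the wall. No axial force develops.

P ≈ 0 kN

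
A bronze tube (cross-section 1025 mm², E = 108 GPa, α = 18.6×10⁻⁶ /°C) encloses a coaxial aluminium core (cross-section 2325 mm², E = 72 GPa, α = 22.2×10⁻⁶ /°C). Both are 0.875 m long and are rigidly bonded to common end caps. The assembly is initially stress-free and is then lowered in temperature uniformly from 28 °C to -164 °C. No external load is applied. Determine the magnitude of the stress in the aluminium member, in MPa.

σ ≈ 19.8 MPa (tensile)

Both members must finish at the same length. With the larger α, the aluminium tends to over-contract; the plates restrain it, putting the aluminium in tension and the bronze in compression. With no external load the two internal forces are equal and opposite, magnitude P.
Setting the final lengths equal and cancelling L: (α₁ − α₂)ΔT = P/(A₁E₁) + P/(A₂E₂).
|α₁ − α₂|·ΔT = 3.6×10⁻⁶ × 192 = 0.0006912.
1/(A₁E₁) + 1/(A₂E₂) = 1/(1025×108×10³) + 1/(2325×72×10³) = 1.501×10⁻⁸ N⁻¹.
So P = 0.0006912 / 1.501×10⁻⁸ = 46.06 kN.
σ_{aluminium} = P/A₂ = 46060/2325 = 19.81 MPa, tensile.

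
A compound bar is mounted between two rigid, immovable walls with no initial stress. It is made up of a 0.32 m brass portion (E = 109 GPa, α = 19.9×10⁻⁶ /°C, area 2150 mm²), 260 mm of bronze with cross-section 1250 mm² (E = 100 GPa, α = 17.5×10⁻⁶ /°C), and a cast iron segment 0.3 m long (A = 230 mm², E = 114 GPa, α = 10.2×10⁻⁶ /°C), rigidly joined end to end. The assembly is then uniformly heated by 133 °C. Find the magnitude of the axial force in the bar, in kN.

P ≈ 125 kN (compressive)

Free thermal expansion of the whole bar: Σ αᵢΔT Lᵢ = 19.9×10⁻⁶×133×320 + 17.5×10⁻⁶×133×260 + 10.2×10⁻⁶×133×300 = 1.859 mm.
The rigid supports impose zero overall length change; the single axial force P common to all segments must satisfy P Σ Lᵢ/(AᵢEᵢ) = δ_free.
The series flexibility is Σ Lᵢ/(AᵢEᵢ) = 320/(2150×109×10³) + 260/(1250×100×10³) + 300/(230×114×10³) = 1.489×10⁻⁵ mm/N.
Hence P = δ_free / Σ(L/AE) = 1.859/1.489×10⁻⁵ = 124.9 kN (compressive).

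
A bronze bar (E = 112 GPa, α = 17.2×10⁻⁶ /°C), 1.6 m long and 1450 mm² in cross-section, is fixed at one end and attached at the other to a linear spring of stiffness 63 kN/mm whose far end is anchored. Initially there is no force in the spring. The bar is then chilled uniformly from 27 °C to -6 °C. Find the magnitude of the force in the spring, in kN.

Free thermal contraction: δ_free = αΔT L = 17.2×10⁻⁶ × 33 × 1600 = 0.9082 mm.
Let P be the tensile force in the spring. The bar extends elastically by PL/(AE) and the spring stretches by P/k; together these equal δ_free.
P [ L/(AE) + 1/k ] = δ_free → P [ 1600/(1450×112×10³) + 1/(63×10³) ] = 0.9082.
P = 0.9082 / 2.573×10⁻⁵ = 35300 N.

P ≈ 35.3 kN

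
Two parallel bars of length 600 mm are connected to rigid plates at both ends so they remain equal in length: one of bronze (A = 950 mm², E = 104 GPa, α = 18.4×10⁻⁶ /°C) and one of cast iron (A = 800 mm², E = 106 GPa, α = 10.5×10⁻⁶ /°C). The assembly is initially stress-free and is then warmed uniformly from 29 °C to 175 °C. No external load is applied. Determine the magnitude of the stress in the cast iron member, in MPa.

Both members must finish at the same length. With the larger α, the bronze tends to over-expand; the plates restrain it, putting the bronze in compression and the cast iron in tension. With no external load the two internal forces are equal and opposite, magnitude P.
Compatibility of the two members (thermal + elastic change equal): (α₁ − α₂)ΔT = P·[1/(A₁E₁) + 1/(A₂E₂)].
|α₁ − α₂|·ΔT = 7.9×10⁻⁶ × 146 = 0.001153.
1/(A₁E₁) + 1/(A₂E₂) = 1/(950×104×10³) + 1/(800×106×10³) = 2.191×10⁻⁸ N⁻¹.
So P = 0.001153 / 2.191×10⁻⁸ = 52.63 kN.
σ_{cast iron} = P/A₂ = 52630/800 = 65.79 MPa, tensile.

σ ≈ 65.8 MPa (tensile)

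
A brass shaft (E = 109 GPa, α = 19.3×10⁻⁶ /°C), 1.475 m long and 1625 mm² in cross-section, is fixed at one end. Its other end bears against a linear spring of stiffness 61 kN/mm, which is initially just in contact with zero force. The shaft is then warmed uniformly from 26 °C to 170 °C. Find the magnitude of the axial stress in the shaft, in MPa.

Free thermal expansion: δ_free = αΔT L = 19.3×10⁻⁶ × 144 × 1475 = 4.099 mm.
With a force P in the spring, the elastic change of the shaft is PL/(AE) and that of the spring is P/k; compatibility requires their sum to equal δ_free.
P [ L/(AE) + 1/k ] = δ_free → P [ 1475/(1625×109×10³) + 1/(61×10³) ] = 4.099.
P = 4.099 / 2.472×10⁻⁵ = 165800 N.
σ = P/A = 165800/1625 = 102 MPa.

σ ≈ 102 MPa (compressive)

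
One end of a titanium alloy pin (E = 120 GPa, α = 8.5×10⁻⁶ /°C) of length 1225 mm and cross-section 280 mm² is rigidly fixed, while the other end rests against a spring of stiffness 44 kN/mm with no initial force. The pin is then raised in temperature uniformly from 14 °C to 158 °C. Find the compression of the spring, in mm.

δ ≈ 0.576 mm

If the spring were absent the pin would lengthen by αΔT L = 8.5×10⁻⁶ × 144 × 1225 = 1.499 mm.
Let P be the compressive force at the spring. The pin shortens elastically by PL/(AE) and the spring compresses by P/k; together these equal δ_free.
So P = δ_free / [L/(AE) + 1/k] = 1.499 / [ 1225/(280×120×10³) + 1/(44×10³) ].
P = 1.499 / 5.919×10⁻⁵ = 25330 N.
Spring compression = P/k = 25330/(44×10³) = 0.5758 mm.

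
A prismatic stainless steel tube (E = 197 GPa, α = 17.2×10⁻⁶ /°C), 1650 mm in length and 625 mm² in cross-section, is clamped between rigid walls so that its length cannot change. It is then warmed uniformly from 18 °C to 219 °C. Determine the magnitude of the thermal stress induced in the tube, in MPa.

σ ≈ 681 MPa (compressive)

Because both ends are immovable the net strain is zero, and the suppressed thermal strain is αΔT = 17.2×10⁻⁶ × 201 = 3457.2×10⁻⁶.
The stress required to suppress this strain is σ = Eε = 197×10³ × 3457.2×10⁻⁶ = 681.1 MPa, compressive since the tube is trying to expand.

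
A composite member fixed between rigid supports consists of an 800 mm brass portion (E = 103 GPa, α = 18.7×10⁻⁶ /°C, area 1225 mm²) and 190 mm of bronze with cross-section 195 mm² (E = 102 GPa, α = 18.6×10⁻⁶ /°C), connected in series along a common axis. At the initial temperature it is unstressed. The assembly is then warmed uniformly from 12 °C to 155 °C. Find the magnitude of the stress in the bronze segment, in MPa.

With the walls removed the bar would change length by δ_free = Σ αᵢΔT Lᵢ = 18.7×10⁻⁶×143×800 + 18.6×10⁻⁶×143×190 = 2.645 mm.
The rigid supports impose zero overall length change; the single axial force P common to all segments must satisfy P Σ Lᵢ/(AᵢEᵢ) = δ_free.
Σ Lᵢ/(AᵢEᵢ) = 800/(1225×103×10³) + 190/(195×102×10³) = 1.589×10⁻⁵ mm/N.
P = 2.645 / 1.589×10⁻⁵ = 166400 N = 166.4 kN, compressive.
σ_{bronze} = P / A = 166400 / 195 = 853.4 MPa.

σ ≈ 853 MPa (compressive)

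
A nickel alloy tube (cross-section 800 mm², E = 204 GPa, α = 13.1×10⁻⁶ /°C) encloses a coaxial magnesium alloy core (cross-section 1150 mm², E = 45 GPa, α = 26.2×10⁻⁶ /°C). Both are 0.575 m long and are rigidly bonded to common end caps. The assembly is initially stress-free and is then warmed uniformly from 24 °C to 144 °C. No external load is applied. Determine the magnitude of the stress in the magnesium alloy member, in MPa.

Both members must finish at the same length. With the larger α, the magnesium alloy tends to over-expand; the plates restrain it, putting the magnesium alloy in compression and the nickel alloy in tension. With no external load the two internal forces are equal and opposite, magnitude P.
Compatibility of the two members (thermal + elastic change equal): (α₁ − α₂)ΔT = P·[1/(A₁E₁) + 1/(A₂E₂)].
|α₁ − α₂|·ΔT = 13.1×10⁻⁶ × 120 = 0.001572.
1/(A₁E₁) + 1/(A₂E₂) = 1/(800×204×10³) + 1/(1150×45×10³) = 2.545×10⁻⁸ N⁻¹.
P = 0.001572 / 2.545×10⁻⁸ = 61770 N = 61.77 kN.
σ_{magnesium alloy} = P/A₂ = 61770/1150 = 53.71 MPa, compressive.

σ ≈ 53.7 MPa (compressive)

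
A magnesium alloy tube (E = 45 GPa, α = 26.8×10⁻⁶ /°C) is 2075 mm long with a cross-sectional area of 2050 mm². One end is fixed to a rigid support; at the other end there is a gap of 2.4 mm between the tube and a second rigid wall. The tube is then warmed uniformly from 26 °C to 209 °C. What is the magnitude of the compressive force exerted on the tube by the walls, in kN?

Free thermal elongation = αΔT L = 26.8×10⁻⁶ × 183 × 2075 = 10.18 mm.
The gap closes (δ_free > 2.4 mm) and the wall then resists a further 10.18 − 2.4 = 7.777 mm of expansion.
Compatibility: PL/(AE) = 7.777 mm, so σ = P/A = E × (7.777/2075) = 168.6 MPa.
Force on the wall = σA = 168.6 × 2050 mm² = 345.7 kN.

P ≈ 346 kN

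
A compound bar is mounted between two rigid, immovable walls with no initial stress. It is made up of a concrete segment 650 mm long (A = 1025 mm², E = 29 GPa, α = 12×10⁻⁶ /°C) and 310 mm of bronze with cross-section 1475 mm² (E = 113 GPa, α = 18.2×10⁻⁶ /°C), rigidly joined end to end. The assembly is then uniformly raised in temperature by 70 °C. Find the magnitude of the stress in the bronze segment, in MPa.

Free thermal expansion of the whole bar: Σ αᵢΔT Lᵢ = 12×10⁻⁶×70×650 + 18.2×10⁻⁶×70×310 = 0.9409 mm.
The walls prevent any net length change, so an axial force P (same in every segment) develops. Compatibility: P · Σ Lᵢ/(AᵢEᵢ) = δ_free.
Σ Lᵢ/(AᵢEᵢ) = 650/(1025×29×10³) + 310/(1475×113×10³) = 2.373×10⁻⁵ mm/N.
So P = 0.9409 / 2.373×10⁻⁵ = 39.66 kN, compressive.
σ_{bronze} = P / A = 39660 / 1475 = 26.89 MPa.

σ ≈ 26.9 MPa (compressive)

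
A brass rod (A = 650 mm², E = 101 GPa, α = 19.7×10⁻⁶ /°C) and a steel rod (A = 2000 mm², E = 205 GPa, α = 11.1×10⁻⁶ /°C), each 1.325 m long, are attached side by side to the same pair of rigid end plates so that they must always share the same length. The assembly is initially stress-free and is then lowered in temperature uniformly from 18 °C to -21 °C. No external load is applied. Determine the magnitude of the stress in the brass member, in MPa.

σ ≈ 29.2 MPa (tensile)

Both members must finish at the same length. With the larger α, the brass tends to over-contract; the plates restrain it, putting the brass in tension and the steel in compression. With no external load the two internal forces are equal and opposite, magnitude P.
Equating the net (thermal + elastic) strains gives |α₁ − α₂|·ΔT = P·[1/(A₁E₁) + 1/(A₂E₂)].
|α₁ − α₂|·ΔT = 8.6×10⁻⁶ × 39 = 0.0003354.
1/(A₁E₁) + 1/(A₂E₂) = 1/(650×101×10³) + 1/(2000×205×10³) = 1.767×10⁻⁸ N⁻¹.
P = 0.0003354 / 1.767×10⁻⁸ = 18980 N = 18.98 kN.
σ_{brass} = P/A₁ = 18980/650 = 29.2 MPa, tensile.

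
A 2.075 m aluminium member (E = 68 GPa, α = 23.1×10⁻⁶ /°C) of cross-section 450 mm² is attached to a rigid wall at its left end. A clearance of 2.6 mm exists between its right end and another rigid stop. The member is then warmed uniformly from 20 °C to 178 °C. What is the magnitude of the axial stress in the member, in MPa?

σ ≈ 163 MPa (compressive)

Free thermal elongation = αΔT L = 23.1×10⁻⁶ × 158 × 2075 = 7.573 mm.
The gap closes (δ_free > 2.6 mm) and the wall then resists a further 7.573 − 2.6 = 4.973 mm of expansion.
Compatibility: PL/(AE) = 4.973 mm, so σ = P/A = E × (4.973/2075) = 163 MPa.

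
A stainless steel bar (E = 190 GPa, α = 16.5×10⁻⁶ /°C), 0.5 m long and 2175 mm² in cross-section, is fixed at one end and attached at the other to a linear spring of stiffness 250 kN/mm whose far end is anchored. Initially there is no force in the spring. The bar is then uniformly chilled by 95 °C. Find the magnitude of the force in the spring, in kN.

P ≈ 150 kN

If the spring were absent the bar would shorten by αΔT L = 16.5×10⁻⁶ × 95 × 500 = 0.7837 mm.
Let P be the tensile force in the spring. The bar extends elastically by PL/(AE) and the spring stretches by P/k; together these equal δ_free.
So P = δ_free / [L/(AE) + 1/k] = 0.7837 / [ 500/(2175×190×10³) + 1/(250×10³) ].
P = 0.7837 / 5.21×10⁻⁶ = 150400 N.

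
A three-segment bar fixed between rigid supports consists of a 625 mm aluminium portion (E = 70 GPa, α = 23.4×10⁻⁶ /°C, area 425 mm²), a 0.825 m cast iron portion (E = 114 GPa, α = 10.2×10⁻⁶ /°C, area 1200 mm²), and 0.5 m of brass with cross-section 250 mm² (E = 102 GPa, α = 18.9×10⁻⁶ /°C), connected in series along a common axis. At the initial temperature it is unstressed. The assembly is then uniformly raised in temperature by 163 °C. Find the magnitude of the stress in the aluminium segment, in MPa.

σ ≈ 267 MPa (compressive)

If the supports were absent, the total length change would be Σ αᵢΔT Lᵢ = 23.4×10⁻⁶×163×625 + 10.2×10⁻⁶×163×825 + 18.9×10⁻⁶×163×500 = 5.296 mm.
The walls prevent any net length change, so an axial force P (same in every segment) develops. Compatibility: P · Σ Lᵢ/(AᵢEᵢ) = δ_free.
The series flexibility is Σ Lᵢ/(AᵢEᵢ) = 625/(425×70×10³) + 825/(1200×114×10³) + 500/(250×102×10³) = 4.665×10⁻⁵ mm/N.
Hence P = δ_free / Σ(L/AE) = 5.296/4.665×10⁻⁵ = 113.5 kN (compressive).
σ_{aluminium} = P / A = 113500 / 425 = 267.1 MPa.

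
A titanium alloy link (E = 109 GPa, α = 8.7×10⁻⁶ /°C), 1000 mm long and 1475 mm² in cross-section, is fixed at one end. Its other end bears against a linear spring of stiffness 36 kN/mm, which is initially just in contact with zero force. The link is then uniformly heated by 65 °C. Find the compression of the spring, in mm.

δ ≈ 0.462 mm

If the spring were absent the link would lengthen by αΔT L = 8.7×10⁻⁶ × 65 × 1000 = 0.5655 mm.
Let P be the compressive force at the spring. The link shortens elastically by PL/(AE) and the spring compresses by P/k; together these equal δ_free.
So P = δ_free / [L/(AE) + 1/k] = 0.5655 / [ 1000/(1475×109×10³) + 1/(36×10³) ].
P = 0.5655 / 3.4×10⁻⁵ = 16630 N.
Spring compression = P/k = 16630/(36×10³) = 0.462 mm.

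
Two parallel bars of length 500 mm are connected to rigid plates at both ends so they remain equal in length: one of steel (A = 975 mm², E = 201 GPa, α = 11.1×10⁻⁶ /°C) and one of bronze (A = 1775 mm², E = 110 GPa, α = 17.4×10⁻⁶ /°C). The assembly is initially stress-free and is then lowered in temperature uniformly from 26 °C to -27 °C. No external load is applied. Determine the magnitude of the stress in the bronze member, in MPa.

Equilibrium of a rigid end plate with no external load gives equal and opposite internal forces ±P in the two members. Since α_{bronze} > α_{steel}, cooling drives the bronze into tension and the steel into compression.
Equating the net (thermal + elastic) strains gives |α₁ − α₂|·ΔT = P·[1/(A₁E₁) + 1/(A₂E₂)].
|α₁ − α₂|·ΔT = 6.3×10⁻⁶ × 53 = 0.0003339.
1/(A₁E₁) + 1/(A₂E₂) = 1/(975×201×10³) + 1/(1775×110×10³) = 1.022×10⁻⁸ N⁻¹.
So P = 0.0003339 / 1.022×10⁻⁸ = 32.66 kN.
σ_{bronze} = P/A₂ = 32660/1775 = 18.4 MPa, tensile.

σ ≈ 18.4 MPa (tensile)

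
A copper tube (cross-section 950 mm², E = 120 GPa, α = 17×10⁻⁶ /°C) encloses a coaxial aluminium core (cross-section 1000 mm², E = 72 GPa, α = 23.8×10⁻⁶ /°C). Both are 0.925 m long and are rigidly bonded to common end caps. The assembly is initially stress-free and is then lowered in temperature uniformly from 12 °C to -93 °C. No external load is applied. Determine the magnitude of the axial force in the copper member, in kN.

P ≈ 31.5 kN (compressive in the copper)

Equilibrium of a rigid end plate with no external load gives equal and opposite internal forces ±P in the two members. Since α_{aluminium} > α_{copper}, cooling drives the aluminium into tension and the copper into compression.
Compatibility of the two members (thermal + elastic change equal): (α₁ − α₂)ΔT = P·[1/(A₁E₁) + 1/(A₂E₂)].
|α₁ − α₂|·ΔT = 6.8×10⁻⁶ × 105 = 0.000714.
1/(A₁E₁) + 1/(A₂E₂) = 1/(950×120×10³) + 1/(1000×72×10³) = 2.266×10⁻⁸ N⁻¹.
So P = 0.000714 / 2.266×10⁻⁸ = 31.51 kN.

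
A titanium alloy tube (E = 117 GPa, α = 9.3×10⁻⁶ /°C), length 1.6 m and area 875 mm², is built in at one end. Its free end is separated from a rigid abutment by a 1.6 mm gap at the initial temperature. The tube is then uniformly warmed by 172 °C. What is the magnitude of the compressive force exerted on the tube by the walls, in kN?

P ≈ 61.4 kN

If the wall were absent the tube would grow by αΔT L = 9.3×10⁻⁶ × 172 × 1600 = 2.559 mm.
The gap closes (δ_free > 1.6 mm) and the wall then resists a further 2.559 − 1.6 = 0.9594 mm of expansion.
That suppressed elongation corresponds to σ = E·Δ/L = 117×10³ × 0.9594/1600 = 70.15 MPa.
Force on the wall = σA = 70.15 × 875 mm² = 61.38 kN.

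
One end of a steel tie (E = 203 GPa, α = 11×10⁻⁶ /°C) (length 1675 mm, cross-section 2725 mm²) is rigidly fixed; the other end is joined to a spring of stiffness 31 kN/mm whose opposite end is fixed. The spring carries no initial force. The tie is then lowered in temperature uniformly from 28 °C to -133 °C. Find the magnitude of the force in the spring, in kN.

P ≈ 84.1 kN

Free thermal contraction: δ_free = αΔT L = 11×10⁻⁶ × 161 × 1675 = 2.966 mm.
With a force P in the spring, the elastic change of the tie is PL/(AE) and that of the spring is P/k; compatibility requires their sum to equal δ_free.
P [ L/(AE) + 1/k ] = δ_free → P [ 1675/(2725×203×10³) + 1/(31×10³) ] = 2.966.
P = 2.966 / 3.529×10⁻⁵ = 84070 N.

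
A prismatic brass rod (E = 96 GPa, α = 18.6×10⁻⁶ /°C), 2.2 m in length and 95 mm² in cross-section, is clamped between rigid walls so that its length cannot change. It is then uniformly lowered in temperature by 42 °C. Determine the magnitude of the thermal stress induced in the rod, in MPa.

The supports are rigid, so the total axial strain is zero. The restrained thermal strain is ε = αΔT = 18.6×10⁻⁶ × 42 = 781.2×10⁻⁶.
The stress required to suppress this strain is σ = Eε = 96×10³ × 781.2×10⁻⁶ = 75 MPa, tensile since the rod is trying to contract.

σ ≈ 75 MPa (tensile)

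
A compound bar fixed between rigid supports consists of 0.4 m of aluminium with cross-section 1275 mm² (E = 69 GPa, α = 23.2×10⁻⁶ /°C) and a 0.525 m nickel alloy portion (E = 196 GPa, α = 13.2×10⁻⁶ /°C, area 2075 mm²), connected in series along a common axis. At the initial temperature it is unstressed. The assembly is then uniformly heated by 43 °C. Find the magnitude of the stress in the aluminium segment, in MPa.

σ ≈ 93.6 MPa (compressive)

If the supports were absent, the total length change would be Σ αᵢΔT Lᵢ = 23.2×10⁻⁶×43×400 + 13.2×10⁻⁶×43×525 = 0.697 mm.
Since the ends are fixed, an axial force P builds up, equal in every segment, with P · Σ Lᵢ/(AᵢEᵢ) = δ_free.
The series flexibility is Σ Lᵢ/(AᵢEᵢ) = 400/(1275×69×10³) + 525/(2075×196×10³) = 5.838×10⁻⁶ mm/N.
Hence P = δ_free / Σ(L/AE) = 0.697/5.838×10⁻⁶ = 119.4 kN (compressive).
σ_{aluminium} = P / A = 119400 / 1275 = 93.65 MPa.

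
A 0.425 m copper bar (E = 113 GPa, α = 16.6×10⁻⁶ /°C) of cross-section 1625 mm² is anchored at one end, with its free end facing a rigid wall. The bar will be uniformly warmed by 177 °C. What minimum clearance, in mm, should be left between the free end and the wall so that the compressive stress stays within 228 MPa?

With no wall the bar would lengthen by αΔT L = 16.6×10⁻⁶ × 177 × 425 = 1.249 mm.
At the allowable stress the elastic shortening the wall may impose is σL/E = 228 × 425 / (113×10³) = 0.8575 mm.
The gap must absorb the remainder: g_min = 1.249 − 0.8575 = 0.3912 mm.

g ≈ 0.391 mm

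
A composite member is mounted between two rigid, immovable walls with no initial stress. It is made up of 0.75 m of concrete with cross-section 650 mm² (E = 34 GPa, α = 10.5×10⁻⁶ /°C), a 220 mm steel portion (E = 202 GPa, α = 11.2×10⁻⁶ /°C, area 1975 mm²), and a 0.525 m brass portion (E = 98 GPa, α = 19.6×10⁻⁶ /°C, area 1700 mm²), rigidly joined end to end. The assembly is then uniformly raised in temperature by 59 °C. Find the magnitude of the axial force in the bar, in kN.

With the walls removed the bar would change length by δ_free = Σ αᵢΔT Lᵢ = 10.5×10⁻⁶×59×750 + 11.2×10⁻⁶×59×220 + 19.6×10⁻⁶×59×525 = 1.217 mm.
The rigid supports impose zero overall length change; the single axial force P common to all segments must satisfy P Σ Lᵢ/(AᵢEᵢ) = δ_free.
Σ Lᵢ/(AᵢEᵢ) = 750/(650×34×10³) + 220/(1975×202×10³) + 525/(1700×98×10³) = 3.764×10⁻⁵ mm/N.
P = 1.217 / 3.764×10⁻⁵ = 32340 N = 32.34 kN, compressive.

P ≈ 32.3 kN (compressive)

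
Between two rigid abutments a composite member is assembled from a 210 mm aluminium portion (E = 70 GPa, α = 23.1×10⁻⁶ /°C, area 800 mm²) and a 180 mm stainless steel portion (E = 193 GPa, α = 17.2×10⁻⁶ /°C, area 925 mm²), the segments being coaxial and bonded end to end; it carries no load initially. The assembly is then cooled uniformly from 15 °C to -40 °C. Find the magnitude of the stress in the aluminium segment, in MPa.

σ ≈ 115 MPa (tensile)

With the walls removed the bar would change length by δ_free = Σ αᵢΔT Lᵢ = 23.1×10⁻⁶×55×210 + 17.2×10⁻⁶×55×180 = 0.4371 mm.
The rigid supports impose zero overall length change; the single axial force P common to all segments must satisfy P Σ Lᵢ/(AᵢEᵢ) = δ_free.
The series flexibility is Σ Lᵢ/(AᵢEᵢ) = 210/(800×70×10³) + 180/(925×193×10³) = 4.758×10⁻⁶ mm/N.
P = 0.4371 / 4.758×10⁻⁶ = 91860 N = 91.86 kN, tensile.
σ_{aluminium} = P / A = 91860 / 800 = 114.8 MPa.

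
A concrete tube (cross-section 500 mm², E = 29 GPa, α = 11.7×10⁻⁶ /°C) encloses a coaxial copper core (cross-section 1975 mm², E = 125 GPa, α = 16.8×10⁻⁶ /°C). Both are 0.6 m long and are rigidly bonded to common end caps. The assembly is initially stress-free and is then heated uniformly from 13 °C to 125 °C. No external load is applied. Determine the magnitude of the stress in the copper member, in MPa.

The copper has the larger α, so on heating it would change length more than the concrete if both were free. The rigid plates force a common final length, so the copper is put into compression and the concrete into tension, with equal and opposite forces P (no external load).
Setting the final lengths equal and cancelling L: (α₁ − α₂)ΔT = P/(A₁E₁) + P/(A₂E₂).
|α₁ − α₂|·ΔT = 5.1×10⁻⁶ × 112 = 0.0005712.
1/(A₁E₁) + 1/(A₂E₂) = 1/(500×29×10³) + 1/(1975×125×10³) = 7.302×10⁻⁸ N⁻¹.
P = 0.0005712 / 7.302×10⁻⁸ = 7823 N = 7.823 kN.
σ_{copper} = P/A₂ = 7823/1975 = 3.961 MPa, compressive.

σ ≈ 3.96 MPa (compressive)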